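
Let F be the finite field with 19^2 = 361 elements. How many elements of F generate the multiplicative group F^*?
There are φ(360) = 96 primitive elements

F_q^* is cyclic of order q - 1 = 360. A cyclic group of order m has exactly φ(m) generators. Here m = 360 = 2^3 · 3^2 · 5, so the number of primitive elements is φ(360) = 96.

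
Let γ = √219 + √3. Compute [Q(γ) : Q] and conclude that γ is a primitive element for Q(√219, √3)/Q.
[Q(γ) : Q] = 4 (equivalently, Q(γ) = Q(√219, √3))

Obviously Q(γ) ⊆ Q(√219, √3), and [Q(√219, √3):Q] = 4 (since 219, 3 are distinct squarefree integers > 1 with 657 not a perfect square). To show equality we compute the minimal polynomial of γ. From γ = √219 + √3: γ^2 = 219 + 2√(657) + 3 = 222 + 2√(657), so γ^2 - 222 = 2√(657); squaring, (γ^2 - 222)^2 = 4·657, i.e. γ^4 - 444γ^2 + 49284 - 2628 = 0, i.e. γ^4 - 444γ^2 + 46656 = 0. So γ is a root of x^4 - 444x^2 + 46656. This polynomial is irreducible over Q: it has no rational root (each ±√219 ± √3 is irrational), and any factorization into two quadratics over Q would force √(657) ∈ Q (pairing opposite roots) or √219, √3 ∈ Q (other pairings), all impossible. Hence [Q(γ):Q] = 4 = [Q(√219, √3):Q], so Q(γ) = Q(√219, √3).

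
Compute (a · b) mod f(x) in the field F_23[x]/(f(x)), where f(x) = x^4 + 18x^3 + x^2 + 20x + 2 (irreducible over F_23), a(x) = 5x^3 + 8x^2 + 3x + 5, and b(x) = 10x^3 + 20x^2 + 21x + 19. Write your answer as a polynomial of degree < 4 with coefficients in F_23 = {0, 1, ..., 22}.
a · b ≡ 16x^3 + 7x^2 + x + 20 (mod f(x))

Multiply in F_23[x]: a(x)·b(x) = (5x^3 + 8x^2 + 3x + 5)·(10x^3 + 20x^2 + 21x + 19) = 4x^6 + 19x^5 + 19x^4 + 5x^3 + 16x^2 + x + 3. This has degree ≥ 4, so divide by f(x) over F_23: 4x^6 + 19x^5 + 19x^4 + 5x^3 + 16x^2 + x + 3 = (4x^2 + 16x + 3)·(x^4 + 18x^3 + x^2 + 20x + 2) + (16x^3 + 7x^2 + x + 20). Hence a·b ≡ 16x^3 + 7x^2 + x + 20 (mod f). (F_23[x]/(f) is a field with 23^4 = 279841 elements since f is irreducible of degree 4.)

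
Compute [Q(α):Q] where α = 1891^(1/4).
[Q(α):Q] = 4

α is a root of x^4 - 1891. By Eisenstein's criterion at the prime p = 31 (which divides the constant term 1891 but p^2 = 961 does not, since 1891 is squarefree), x^4 - 1891 is irreducible over Q. Hence [Q(α):Q] = 4.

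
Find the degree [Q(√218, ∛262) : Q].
[Q(√218, ∛262) : Q] = 6

Let L = Q(√218, ∛262). Since Q(√218) ⊂ L and [Q(√218):Q] = 2, the tower law gives 2 | [L:Q]. Likewise Q(∛262) ⊂ L with [Q(∛262):Q] = 3 (because 262 is not a perfect cube), so 3 | [L:Q]. As gcd(2,3) = 1, [L:Q] is divisible by 6. Conversely L is generated over Q by √218 and ∛262, so [L:Q] ≤ 2·3 = 6. Therefore [Q(√218, ∛262) : Q] = 6.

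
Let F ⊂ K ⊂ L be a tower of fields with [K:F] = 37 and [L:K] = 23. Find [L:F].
[L:F] = 851

The tower law says that for any tower of field extensions F ⊂ K ⊂ L with finite degrees, [L:F] = [L:K] · [K:F]. Here this gives [L:F] = 23 · 37 = 851.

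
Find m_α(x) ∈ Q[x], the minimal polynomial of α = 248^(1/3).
m_α(x) = x^3 - 248

α satisfies α^3 = 248, so x^3 - 248 annihilates α. By the rational root test, a rational root p/q (in lowest terms) of x^3 - 248 would satisfy p^3 = 248 q^3, forcing q = 1 and p^3 = 248; but 248 is not a perfect cube, contradiction. A monic cubic over Q with no rational root is irreducible (any nontrivial factorization would include a linear factor). Hence x^3 - 248 is the minimal polynomial of α, and in particular [Q(α):Q] = 3.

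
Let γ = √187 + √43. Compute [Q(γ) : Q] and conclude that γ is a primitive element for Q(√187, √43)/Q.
[Q(γ) : Q] = 4 (equivalently, Q(γ) = Q(√187, √43))

Obviously Q(γ) ⊆ Q(√187, √43), and [Q(√187, √43):Q] = 4 (since 187, 43 are distinct squarefree integers > 1 with 8041 not a perfect square). To show equality we compute the minimal polynomial of γ. From γ = √187 + √43: γ^2 = 187 + 2√(8041) + 43 = 230 + 2√(8041), so γ^2 - 230 = 2√(8041); squaring, (γ^2 - 230)^2 = 4·8041, i.e. γ^4 - 460γ^2 + 52900 - 32164 = 0, i.e. γ^4 - 460γ^2 + 20736 = 0. So γ is a root of x^4 - 460x^2 + 20736. This polynomial is irreducible over Q: it has no rational root (each ±√187 ± √43 is irrational), and any factorization into two quadratics over Q would force √(8041) ∈ Q (pairing opposite roots) or √187, √43 ∈ Q (other pairings), all impossible. Hence [Q(γ):Q] = 4 = [Q(√187, √43):Q], so Q(γ) = Q(√187, √43).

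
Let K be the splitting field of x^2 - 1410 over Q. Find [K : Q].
[K : Q] = 2

f(x) = x^2 - 1410 factors as (x - √1410)(x + √1410). The splitting field is K = Q(√1410). Since 1410 is squarefree and > 1, it is not a perfect square, so x^2 - 1410 is irreducible over Q and [Q(√1410) : Q] = 2. Hence [K : Q] = 2.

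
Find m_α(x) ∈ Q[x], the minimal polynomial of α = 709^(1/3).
m_α(x) = x^3 - 709

α satisfies α^3 = 709, so x^3 - 709 annihilates α. By the rational root test, a rational root p/q (in lowest terms) of x^3 - 709 would satisfy p^3 = 709 q^3, forcing q = 1 and p^3 = 709; but 709 is not a perfect cube, contradiction. A monic cubic over Q with no rational root is irreducible (any nontrivial factorization would include a linear factor). Hence x^3 - 709 is the minimal polynomial of α, and in particular [Q(α):Q] = 3.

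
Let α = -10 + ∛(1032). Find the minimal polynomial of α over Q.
m_α(x) = x^3 + 30x^2 + 300x - 32

Set β = α + 10 = ∛(1032), so β^3 = 1032. Then (α + 10)^3 - 1032 = 0, i.e. α is a root of g(x) = (x + 10)^3 - 1032 = x^3 + 30x^2 + 300x - 32. Since g(x) = h(x + 10) where h(x) = x^3 - 1032, and h is irreducible over Q (because 1032 is not a perfect cube, so h has no rational root, and a monic cubic with no rational root is irreducible), g is also irreducible (irreducibility is preserved under the substitution x → x + 10). Hence m_α(x) = x^3 + 30x^2 + 300x - 32.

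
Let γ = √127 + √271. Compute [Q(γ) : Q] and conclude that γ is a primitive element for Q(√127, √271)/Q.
[Q(γ) : Q] = 4 (equivalently, Q(γ) = Q(√127, √271))

Obviously Q(γ) ⊆ Q(√127, √271), and [Q(√127, √271):Q] = 4 (since 127, 271 are distinct squarefree integers > 1 with 34417 not a perfect square). To show equality we compute the minimal polynomial of γ. From γ = √127 + √271: γ^2 = 127 + 2√(34417) + 271 = 398 + 2√(34417), so γ^2 - 398 = 2√(34417); squaring, (γ^2 - 398)^2 = 4·34417, i.e. γ^4 - 796γ^2 + 158404 - 137668 = 0, i.e. γ^4 - 796γ^2 + 20736 = 0. So γ is a root of x^4 - 796x^2 + 20736. This polynomial is irreducible over Q: it has no rational root (each ±√127 ± √271 is irrational), and any factorization into two quadratics over Q would force √(34417) ∈ Q (pairing opposite roots) or √127, √271 ∈ Q (other pairings), all impossible. Hence [Q(γ):Q] = 4 = [Q(√127, √271):Q], so Q(γ) = Q(√127, √271).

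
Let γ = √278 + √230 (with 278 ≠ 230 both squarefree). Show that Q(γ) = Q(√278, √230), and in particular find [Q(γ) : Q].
[Q(γ) : Q] = 4 (equivalently, Q(γ) = Q(√278, √230))

Obviously Q(γ) ⊆ Q(√278, √230), and [Q(√278, √230):Q] = 4 (since 278, 230 are distinct squarefree integers > 1 with 63940 not a perfect square). To show equality we compute the minimal polynomial of γ. From γ = √278 + √230: γ^2 = 278 + 2√(63940) + 230 = 508 + 2√(63940), so γ^2 - 508 = 2√(63940); squaring, (γ^2 - 508)^2 = 4·63940, i.e. γ^4 - 1016γ^2 + 258064 - 255760 = 0, i.e. γ^4 - 1016γ^2 + 2304 = 0. So γ is a root of x^4 - 1016x^2 + 2304. This polynomial is irreducible over Q: it has no rational root (each ±√278 ± √230 is irrational), and any factorization into two quadratics over Q would force √(63940) ∈ Q (pairing opposite roots) or √278, √230 ∈ Q (other pairings), all impossible. Hence [Q(γ):Q] = 4 = [Q(√278, √230):Q], so Q(γ) = Q(√278, √230).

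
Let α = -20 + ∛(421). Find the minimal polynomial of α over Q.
m_α(x) = x^3 + 60x^2 + 1200x + 7579

Set β = α + 20 = ∛(421), so β^3 = 421. Then (α + 20)^3 - 421 = 0, i.e. α is a root of g(x) = (x + 20)^3 - 421 = x^3 + 60x^2 + 1200x + 7579. Since g(x) = h(x + 20) where h(x) = x^3 - 421, and h is irreducible over Q (because 421 is not a perfect cube, so h has no rational root, and a monic cubic with no rational root is irreducible), g is also irreducible (irreducibility is preserved under the substitution x → x + 20). Hence m_α(x) = x^3 + 60x^2 + 1200x + 7579.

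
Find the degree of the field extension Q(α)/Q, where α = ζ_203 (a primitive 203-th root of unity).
[Q(α):Q] = 168

The minimal polynomial of ζ_203 over Q is the 203-th cyclotomic polynomial Φ_203(x), which is irreducible over Q and has degree φ(203) = 168. Hence [Q(α):Q] = φ(203) = 168.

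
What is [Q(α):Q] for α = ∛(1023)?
[Q(α):Q] = 3

The minimal polynomial of α is x^3 - 1023, irreducible over Q since 1023 is not a perfect cube (so x^3 - 1023 has no rational root). Hence [Q(α):Q] = deg(m_α) = 3.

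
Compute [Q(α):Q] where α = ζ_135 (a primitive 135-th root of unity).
[Q(α):Q] = 72

The minimal polynomial of ζ_135 over Q is the 135-th cyclotomic polynomial Φ_135(x), which is irreducible over Q and has degree φ(135) = 72. Hence [Q(α):Q] = φ(135) = 72.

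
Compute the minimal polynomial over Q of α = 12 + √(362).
m_α(x) = x^2 - 24x - 218

From α - 12 = √(362), squaring gives (α - 12)^2 = 362, i.e. α^2 - 24α + 144 = 362, so α^2 - 24α - 218 = 0. The discriminant of x^2 - 24x - 218 is (-24)^2 - 4·(-218) = 576 + 872 = 1448, and 4·(362) is not a perfect square in Q since 362 is squarefree and ≠ 1. Hence x^2 - 24x - 218 is irreducible over Q and is the minimal polynomial of α.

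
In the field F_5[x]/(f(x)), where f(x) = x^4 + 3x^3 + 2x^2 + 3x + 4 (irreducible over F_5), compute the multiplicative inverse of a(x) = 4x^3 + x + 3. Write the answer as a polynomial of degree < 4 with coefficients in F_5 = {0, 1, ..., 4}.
a(x)^(-1) ≡ x^3 + 3x^2 + x + 3 (mod f(x))

Since f is irreducible over F_5, F_5[x]/(f) is a field and a(x) ≠ 0 has an inverse. Apply the extended Euclidean algorithm to f(x) and a(x) in F_5[x]: f(x) = (4x + 2)·a(x) + (3x^2 + 4x + 3);  a(x) = (3x + 1)·(3x^2 + 4x + 3) + (3x);  (3x^2 + 4x + 3) = (x + 3)·(3x) + (3). The last nonzero remainder is the constant 3 = gcd(f, a) in F_5. Back-substituting through the division chain expresses 3 = s(x)·a(x) + t(x)·f(x) with s(x) ≡ 3x^3 + 4x^2 + 3x + 4 (mod f), so (3x^3 + 4x^2 + 3x + 4)·a(x) ≡ 3 (mod f). Multiplying by 3^(-1) ≡ 2 in F_5 gives a(x)^(-1) ≡ 2·(3x^3 + 4x^2 + 3x + 4) ≡ x^3 + 3x^2 + x + 3 (mod f). Check: (4x^3 + x + 3)·(x^3 + 3x^2 + x + 3) = 4x^6 + 2x^5 + 3x^3 + x + 4 ≡ 1 (mod x^4 + 3x^3 + 2x^2 + 3x + 4).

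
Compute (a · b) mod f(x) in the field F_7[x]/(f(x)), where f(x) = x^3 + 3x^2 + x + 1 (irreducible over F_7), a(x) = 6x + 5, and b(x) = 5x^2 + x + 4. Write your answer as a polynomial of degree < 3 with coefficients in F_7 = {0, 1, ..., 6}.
a · b ≡ 4x^2 + 6x + 4 (mod f(x))

Multiply in F_7[x]: a(x)·b(x) = (6x + 5)·(5x^2 + x + 4) = 2x^3 + 3x^2 + x + 6. This has degree ≥ 3, so divide by f(x) over F_7: 2x^3 + 3x^2 + x + 6 = (2)·(x^3 + 3x^2 + x + 1) + (4x^2 + 6x + 4). Hence a·b ≡ 4x^2 + 6x + 4 (mod f). (F_7[x]/(f) is a field with 7^3 = 343 elements since f is irreducible of degree 3.)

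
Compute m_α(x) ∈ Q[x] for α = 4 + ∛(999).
m_α(x) = x^3 - 12x^2 + 48x - 1063

Set β = α - 4 = ∛(999), so β^3 = 999. Then (α - 4)^3 - 999 = 0, i.e. α is a root of g(x) = (x - 4)^3 - 999 = x^3 - 12x^2 + 48x - 1063. Since g(x) = h(x - 4) where h(x) = x^3 - 999, and h is irreducible over Q (because 999 is not a perfect cube, so h has no rational root, and a monic cubic with no rational root is irreducible), g is also irreducible (irreducibility is preserved under the substitution x → x - 4). Hence m_α(x) = x^3 - 12x^2 + 48x - 1063.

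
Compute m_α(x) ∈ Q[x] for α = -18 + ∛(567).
m_α(x) = x^3 + 54x^2 + 972x + 5265

Set β = α + 18 = ∛(567), so β^3 = 567. Then (α + 18)^3 - 567 = 0, i.e. α is a root of g(x) = (x + 18)^3 - 567 = x^3 + 54x^2 + 972x + 5265. Since g(x) = h(x + 18) where h(x) = x^3 - 567, and h is irreducible over Q (because 567 is not a perfect cube, so h has no rational root, and a monic cubic with no rational root is irreducible), g is also irreducible (irreducibility is preserved under the substitution x → x + 18). Hence m_α(x) = x^3 + 54x^2 + 972x + 5265.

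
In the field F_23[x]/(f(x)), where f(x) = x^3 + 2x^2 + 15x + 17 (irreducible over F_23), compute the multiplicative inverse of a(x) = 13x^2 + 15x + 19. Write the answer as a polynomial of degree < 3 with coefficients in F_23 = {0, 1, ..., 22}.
a(x)^(-1) ≡ 21x^2 + 8x + 22 (mod f(x))

Since f is irreducible over F_23, F_23[x]/(f) is a field and a(x) ≠ 0 has an inverse. Apply the extended Euclidean algorithm to f(x) and a(x) in F_23[x]: f(x) = (16x + 10)·a(x) + (21x + 11);  a(x) = (5x + 20)·(21x + 11) + (6). The last nonzero remainder is the constant 6 = gcd(f, a) in F_23. Back-substituting through the division chain expresses 6 = s(x)·a(x) + t(x)·f(x) with s(x) ≡ 11x^2 + 2x + 17 (mod f), so (11x^2 + 2x + 17)·a(x) ≡ 6 (mod f). Multiplying by 6^(-1) ≡ 4 in F_23 gives a(x)^(-1) ≡ 4·(11x^2 + 2x + 17) ≡ 21x^2 + 8x + 22 (mod f). Check: (13x^2 + 15x + 19)·(21x^2 + 8x + 22) = 20x^4 + 5x^3 + 22x + 4 ≡ 1 (mod x^3 + 2x^2 + 15x + 17).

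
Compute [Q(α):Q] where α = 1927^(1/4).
[Q(α):Q] = 4

α is a root of x^4 - 1927. By Eisenstein's criterion at the prime p = 41 (which divides the constant term 1927 but p^2 = 1681 does not, since 1927 is squarefree), x^4 - 1927 is irreducible over Q. Hence [Q(α):Q] = 4.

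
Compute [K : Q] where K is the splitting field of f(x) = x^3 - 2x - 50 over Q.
[K : Q] = 6

By the rational root test, any rational root of the monic integer polynomial f(x) = x^3 - 2x - 50 must be an integer dividing the constant term -50, i.e. one of ±{1, 2, 5, 10, 25, 50}. Evaluating: f(1) = -51, f(-1) = -49, f(2) = -46, f(-2) = -54, f(5) = 65, f(-5) = -165, f(10) = 930, f(-10) = -1030, f(25) = 15525, f(-25) = -15625, f(50) = 124850, f(-50) = -124950; none is 0, so f has no rational root and is therefore irreducible over Q (a cubic with no linear factor over a field is irreducible). For an irreducible cubic, the Galois group is A_3 or S_3 according as the discriminant disc(f) = -4a^3 - 27b^2 = -4·(-2)^3 - 27·(-50)^2 = -67468 is or is not a square in Q. Here disc(f) = -67468 is not a perfect square in Q, so the Galois group of f over Q is not contained in A_3 and must be all of S_3. The splitting field has degree |S_3| = 6 over Q, so [K : Q] = 6.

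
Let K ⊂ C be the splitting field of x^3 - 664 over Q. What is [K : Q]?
[K : Q] = 6

The roots of x^3 - 664 are ∛664, ω∛664, ω^2∛664 where ω = e^(2πi/3) is a primitive cube root of unity, so K = Q(∛664, ω). Now [Q(∛664):Q] = 3 (since 664 is not a perfect cube, x^3 - 664 is irreducible) and [Q(ω):Q] = 2. Both 2 and 3 divide [K:Q], and [K:Q] ≤ 3·2 = 6, so [K:Q] = 6. (Equivalently: Q(∛664) ⊂ R but ω ∉ R, so [K : Q(∛664)] = 2.)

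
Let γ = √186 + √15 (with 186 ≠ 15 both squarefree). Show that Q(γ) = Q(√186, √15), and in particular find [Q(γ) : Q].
[Q(γ) : Q] = 4 (equivalently, Q(γ) = Q(√186, √15))

Obviously Q(γ) ⊆ Q(√186, √15), and [Q(√186, √15):Q] = 4 (since 186, 15 are distinct squarefree integers > 1 with 2790 not a perfect square). To show equality we compute the minimal polynomial of γ. From γ = √186 + √15: γ^2 = 186 + 2√(2790) + 15 = 201 + 2√(2790), so γ^2 - 201 = 2√(2790); squaring, (γ^2 - 201)^2 = 4·2790, i.e. γ^4 - 402γ^2 + 40401 - 11160 = 0, i.e. γ^4 - 402γ^2 + 29241 = 0. So γ is a root of x^4 - 402x^2 + 29241. This polynomial is irreducible over Q: it has no rational root (each ±√186 ± √15 is irrational), and any factorization into two quadratics over Q would force √(2790) ∈ Q (pairing opposite roots) or √186, √15 ∈ Q (other pairings), all impossible. Hence [Q(γ):Q] = 4 = [Q(√186, √15):Q], so Q(γ) = Q(√186, √15).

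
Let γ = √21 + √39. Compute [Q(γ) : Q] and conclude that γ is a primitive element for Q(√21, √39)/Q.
[Q(γ) : Q] = 4 (equivalently, Q(γ) = Q(√21, √39))

Obviously Q(γ) ⊆ Q(√21, √39), and [Q(√21, √39):Q] = 4 (since 21, 39 are distinct squarefree integers > 1 with 819 not a perfect square). To show equality we compute the minimal polynomial of γ. From γ = √21 + √39: γ^2 = 21 + 2√(819) + 39 = 60 + 2√(819), so γ^2 - 60 = 2√(819); squaring, (γ^2 - 60)^2 = 4·819, i.e. γ^4 - 120γ^2 + 3600 - 3276 = 0, i.e. γ^4 - 120γ^2 + 324 = 0. So γ is a root of x^4 - 120x^2 + 324. This polynomial is irreducible over Q: it has no rational root (each ±√21 ± √39 is irrational), and any factorization into two quadratics over Q would force √(819) ∈ Q (pairing opposite roots) or √21, √39 ∈ Q (other pairings), all impossible. Hence [Q(γ):Q] = 4 = [Q(√21, √39):Q], so Q(γ) = Q(√21, √39).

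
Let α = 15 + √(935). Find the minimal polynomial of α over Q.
m_α(x) = x^2 - 30x - 710

From α - 15 = √(935), squaring gives (α - 15)^2 = 935, i.e. α^2 - 30α + 225 = 935, so α^2 - 30α - 710 = 0. The discriminant of x^2 - 30x - 710 is (-30)^2 - 4·(-710) = 900 + 2840 = 3740, and 4·(935) is not a perfect square in Q since 935 is squarefree and ≠ 1. Hence x^2 - 30x - 710 is irreducible over Q and is the minimal polynomial of α.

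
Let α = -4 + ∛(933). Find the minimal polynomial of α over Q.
m_α(x) = x^3 + 12x^2 + 48x - 869

Set β = α + 4 = ∛(933), so β^3 = 933. Then (α + 4)^3 - 933 = 0, i.e. α is a root of g(x) = (x + 4)^3 - 933 = x^3 + 12x^2 + 48x - 869. Since g(x) = h(x + 4) where h(x) = x^3 - 933, and h is irreducible over Q (because 933 is not a perfect cube, so h has no rational root, and a monic cubic with no rational root is irreducible), g is also irreducible (irreducibility is preserved under the substitution x → x + 4). Hence m_α(x) = x^3 + 12x^2 + 48x - 869.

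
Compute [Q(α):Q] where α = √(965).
[Q(α):Q] = 2

[Q(α):Q] equals the degree of the minimal polynomial of α. Here α^2 = 965 and x^2 - 965 is irreducible (d = 965 is squarefree, ≠ 1, hence not a square), so deg(m_α) = 2. Thus [Q(α):Q] = 2.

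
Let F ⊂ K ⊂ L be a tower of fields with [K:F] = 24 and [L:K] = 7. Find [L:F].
[L:F] = 168

The tower law says that for any tower of field extensions F ⊂ K ⊂ L with finite degrees, [L:F] = [L:K] · [K:F]. Here this gives [L:F] = 7 · 24 = 168.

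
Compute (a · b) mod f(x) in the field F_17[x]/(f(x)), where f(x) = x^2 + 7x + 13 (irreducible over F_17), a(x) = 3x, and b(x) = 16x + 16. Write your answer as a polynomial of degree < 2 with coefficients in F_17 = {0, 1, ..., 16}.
a · b ≡ x + 5 (mod f(x))

Multiply in F_17[x]: a(x)·b(x) = (3x)·(16x + 16) = 14x^2 + 14x. This has degree ≥ 2, so divide by f(x) over F_17: 14x^2 + 14x = (14)·(x^2 + 7x + 13) + (x + 5). Hence a·b ≡ x + 5 (mod f). (F_17[x]/(f) is a field with 17^2 = 289 elements since f is irreducible of degree 2.)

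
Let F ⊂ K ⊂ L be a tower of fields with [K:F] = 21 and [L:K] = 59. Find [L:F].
[L:F] = 1239

The tower law says that for any tower of field extensions F ⊂ K ⊂ L with finite degrees, [L:F] = [L:K] · [K:F]. Here this gives [L:F] = 59 · 21 = 1239.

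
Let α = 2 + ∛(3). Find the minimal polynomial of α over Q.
m_α(x) = x^3 - 6x^2 + 12x - 11

Set β = α - 2 = ∛(3), so β^3 = 3. Then (α - 2)^3 - 3 = 0, i.e. α is a root of g(x) = (x - 2)^3 - 3 = x^3 - 6x^2 + 12x - 11. Since g(x) = h(x - 2) where h(x) = x^3 - 3, and h is irreducible over Q (because 3 is not a perfect cube, so h has no rational root, and a monic cubic with no rational root is irreducible), g is also irreducible (irreducibility is preserved under the substitution x → x - 2). Hence m_α(x) = x^3 - 6x^2 + 12x - 11.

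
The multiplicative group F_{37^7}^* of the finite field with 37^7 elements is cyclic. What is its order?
|F_{37^7}^*| = 94931877132

F_{37^7} has 37^7 = 94931877133 elements; its multiplicative group consists of all nonzero elements, so |F_{37^7}^*| = 94931877133 - 1 = 94931877132. (It is cyclic since any finite subgroup of the multiplicative group of a field is cyclic.)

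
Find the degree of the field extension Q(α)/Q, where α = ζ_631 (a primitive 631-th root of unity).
[Q(α):Q] = 630

The minimal polynomial of ζ_631 over Q is the 631-th cyclotomic polynomial Φ_631(x), which is irreducible over Q and has degree φ(631) = 630. Hence [Q(α):Q] = φ(631) = 630.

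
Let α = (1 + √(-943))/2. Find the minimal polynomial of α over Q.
m_α(x) = x^2 - x + 236

From 2α - 1 = √(-943), squaring gives (2α - 1)^2 = -943, i.e. 4α^2 - 4α + 1 = -943, so α^2 - α + (1 + 943)/4 = 0. Since -943 ≡ 1 (mod 4), (1 + 943)/4 = 236 ∈ Z. The polynomial x^2 - x + 236 has discriminant 1 - 4·(236) = -943, which is not a perfect square in Q (d = -943 is squarefree and ≠ 1), so x^2 - x + 236 is irreducible over Q. It is the minimal polynomial of α.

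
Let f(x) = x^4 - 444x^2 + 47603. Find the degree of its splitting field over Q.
[K : Q] = 4

Solving the quadratic in x^2: x^2 = (444 ± √(444^2 - 4·47603))/2 = (444 ± √6724)/2 = (444 ± 82)/2, giving x^2 = 181 or x^2 = 263. So f(x) = (x^2 - 181)(x^2 - 263) and the roots of f are ±√181, ±√263. Hence the splitting field is K = Q(√181, √263). Since 181 and 263 are distinct squarefree integers > 1, their product 47603 is not a perfect square, so √263 ∉ Q(√181). By the tower law [K:Q] = [Q(√181,√263):Q(√181)] · [Q(√181):Q] = 2 · 2 = 4.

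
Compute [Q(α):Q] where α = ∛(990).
[Q(α):Q] = 3

The minimal polynomial of α is x^3 - 990, irreducible over Q since 990 is not a perfect cube (so x^3 - 990 has no rational root). Hence [Q(α):Q] = deg(m_α) = 3.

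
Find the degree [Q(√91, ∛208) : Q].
[Q(√91, ∛208) : Q] = 6

Let L = Q(√91, ∛208). Since Q(√91) ⊂ L and [Q(√91):Q] = 2, the tower law gives 2 | [L:Q]. Likewise Q(∛208) ⊂ L with [Q(∛208):Q] = 3 (because 208 is not a perfect cube), so 3 | [L:Q]. As gcd(2,3) = 1, [L:Q] is divisible by 6. Conversely L is generated over Q by √91 and ∛208, so [L:Q] ≤ 2·3 = 6. Therefore [Q(√91, ∛208) : Q] = 6.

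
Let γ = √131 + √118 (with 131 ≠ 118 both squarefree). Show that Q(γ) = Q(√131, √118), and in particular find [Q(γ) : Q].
[Q(γ) : Q] = 4 (equivalently, Q(γ) = Q(√131, √118))

Obviously Q(γ) ⊆ Q(√131, √118), and [Q(√131, √118):Q] = 4 (since 131, 118 are distinct squarefree integers > 1 with 15458 not a perfect square). To show equality we compute the minimal polynomial of γ. From γ = √131 + √118: γ^2 = 131 + 2√(15458) + 118 = 249 + 2√(15458), so γ^2 - 249 = 2√(15458); squaring, (γ^2 - 249)^2 = 4·15458, i.e. γ^4 - 498γ^2 + 62001 - 61832 = 0, i.e. γ^4 - 498γ^2 + 169 = 0. So γ is a root of x^4 - 498x^2 + 169. This polynomial is irreducible over Q: it has no rational root (each ±√131 ± √118 is irrational), and any factorization into two quadratics over Q would force √(15458) ∈ Q (pairing opposite roots) or √131, √118 ∈ Q (other pairings), all impossible. Hence [Q(γ):Q] = 4 = [Q(√131, √118):Q], so Q(γ) = Q(√131, √118).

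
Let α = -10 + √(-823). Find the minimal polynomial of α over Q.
m_α(x) = x^2 + 20x + 923

From α + 10 = √(-823), squaring gives (α + 10)^2 = -823, i.e. α^2 + 20α + 100 = -823, so α^2 + 20α + 923 = 0. The discriminant of x^2 + 20x + 923 is (20)^2 - 4·(923) = 400 - 3692 = -3292, and 4·(-823) is not a perfect square in Q since -823 is squarefree and ≠ 1. Hence x^2 + 20x + 923 is irreducible over Q and is the minimal polynomial of α.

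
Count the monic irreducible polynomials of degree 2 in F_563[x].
There are 158203 monic irreducible polynomials of degree 2 over F_563

Each element of F_{563^2} that lies in no proper subfield is a root of exactly one monic irreducible of degree 2 over F_563, and each such polynomial has 2 distinct roots in F_{563^2}. By Möbius inversion the count is N_563(2) = (1/2) Σ_{d|2} μ(2/d) · 563^d = (1/2)(μ(2)·563^1 + μ(1)·563^2) = 316406/2 = 158203.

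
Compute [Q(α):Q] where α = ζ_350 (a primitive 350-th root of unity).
[Q(α):Q] = 120

The minimal polynomial of ζ_350 over Q is the 350-th cyclotomic polynomial Φ_350(x), which is irreducible over Q and has degree φ(350) = 120. Hence [Q(α):Q] = φ(350) = 120.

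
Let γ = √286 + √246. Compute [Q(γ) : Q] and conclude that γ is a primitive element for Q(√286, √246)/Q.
[Q(γ) : Q] = 4 (equivalently, Q(γ) = Q(√286, √246))

Obviously Q(γ) ⊆ Q(√286, √246), and [Q(√286, √246):Q] = 4 (since 286, 246 are distinct squarefree integers > 1 with 70356 not a perfect square). To show equality we compute the minimal polynomial of γ. From γ = √286 + √246: γ^2 = 286 + 2√(70356) + 246 = 532 + 2√(70356), so γ^2 - 532 = 2√(70356); squaring, (γ^2 - 532)^2 = 4·70356, i.e. γ^4 - 1064γ^2 + 283024 - 281424 = 0, i.e. γ^4 - 1064γ^2 + 1600 = 0. So γ is a root of x^4 - 1064x^2 + 1600. This polynomial is irreducible over Q: it has no rational root (each ±√286 ± √246 is irrational), and any factorization into two quadratics over Q would force √(70356) ∈ Q (pairing opposite roots) or √286, √246 ∈ Q (other pairings), all impossible. Hence [Q(γ):Q] = 4 = [Q(√286, √246):Q], so Q(γ) = Q(√286, √246).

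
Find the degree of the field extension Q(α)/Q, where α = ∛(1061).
[Q(α):Q] = 3

The minimal polynomial of α is x^3 - 1061, irreducible over Q since 1061 is not a perfect cube (so x^3 - 1061 has no rational root). Hence [Q(α):Q] = deg(m_α) = 3.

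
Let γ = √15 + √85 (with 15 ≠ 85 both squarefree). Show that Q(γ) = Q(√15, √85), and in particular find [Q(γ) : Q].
[Q(γ) : Q] = 4 (equivalently, Q(γ) = Q(√15, √85))

Obviously Q(γ) ⊆ Q(√15, √85), and [Q(√15, √85):Q] = 4 (since 15, 85 are distinct squarefree integers > 1 with 1275 not a perfect square). To show equality we compute the minimal polynomial of γ. From γ = √15 + √85: γ^2 = 15 + 2√(1275) + 85 = 100 + 2√(1275), so γ^2 - 100 = 2√(1275); squaring, (γ^2 - 100)^2 = 4·1275, i.e. γ^4 - 200γ^2 + 10000 - 5100 = 0, i.e. γ^4 - 200γ^2 + 4900 = 0. So γ is a root of x^4 - 200x^2 + 4900. This polynomial is irreducible over Q: it has no rational root (each ±√15 ± √85 is irrational), and any factorization into two quadratics over Q would force √(1275) ∈ Q (pairing opposite roots) or √15, √85 ∈ Q (other pairings), all impossible. Hence [Q(γ):Q] = 4 = [Q(√15, √85):Q], so Q(γ) = Q(√15, √85).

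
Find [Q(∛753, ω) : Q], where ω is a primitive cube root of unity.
[Q(∛753, ω) : Q] = 6

[Q(∛753):Q] = 3 (min poly x^3 - 753, irreducible since 753 is not a perfect cube). [Q(ω):Q] = 2 (min poly x^2 + x + 1). Since Q(∛753) ⊂ R and ω ∉ R, we have ω ∉ Q(∛753), so x^2 + x + 1 remains irreducible over Q(∛753) and [Q(∛753, ω) : Q(∛753)] = 2. By the tower law, [Q(∛753, ω) : Q] = 3 · 2 = 6. (In fact Q(∛753, ω) is the splitting field of x^3 - 753 over Q.)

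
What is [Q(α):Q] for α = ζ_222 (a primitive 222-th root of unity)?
[Q(α):Q] = 72

The minimal polynomial of ζ_222 over Q is the 222-th cyclotomic polynomial Φ_222(x), which is irreducible over Q and has degree φ(222) = 72. Hence [Q(α):Q] = φ(222) = 72.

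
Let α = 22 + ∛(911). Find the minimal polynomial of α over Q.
m_α(x) = x^3 - 66x^2 + 1452x - 11559

Set β = α - 22 = ∛(911), so β^3 = 911. Then (α - 22)^3 - 911 = 0, i.e. α is a root of g(x) = (x - 22)^3 - 911 = x^3 - 66x^2 + 1452x - 11559. Since g(x) = h(x - 22) where h(x) = x^3 - 911, and h is irreducible over Q (because 911 is not a perfect cube, so h has no rational root, and a monic cubic with no rational root is irreducible), g is also irreducible (irreducibility is preserved under the substitution x → x - 22). Hence m_α(x) = x^3 - 66x^2 + 1452x - 11559.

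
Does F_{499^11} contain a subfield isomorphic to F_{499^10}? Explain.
No: F_{499^10} is not a subfield of F_{499^11}

F_{p^m} embeds in F_{p^n} iff m | n. Here 10 ∤ 11 (since 11 = 1·10 + 1 with remainder 1 ≠ 0), so F_{499^10} is not a subfield of F_{499^11}. Equivalently: if it were, the tower law would give 10 = [F_{499^10}:F_499] dividing [F_{499^11}:F_499] = 11, contradiction.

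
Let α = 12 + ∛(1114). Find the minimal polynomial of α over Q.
m_α(x) = x^3 - 36x^2 + 432x - 2842

Set β = α - 12 = ∛(1114), so β^3 = 1114. Then (α - 12)^3 - 1114 = 0, i.e. α is a root of g(x) = (x - 12)^3 - 1114 = x^3 - 36x^2 + 432x - 2842. Since g(x) = h(x - 12) where h(x) = x^3 - 1114, and h is irreducible over Q (because 1114 is not a perfect cube, so h has no rational root, and a monic cubic with no rational root is irreducible), g is also irreducible (irreducibility is preserved under the substitution x → x - 12). Hence m_α(x) = x^3 - 36x^2 + 432x - 2842.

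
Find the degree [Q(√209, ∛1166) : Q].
[Q(√209, ∛1166) : Q] = 6

Let L = Q(√209, ∛1166). Since Q(√209) ⊂ L and [Q(√209):Q] = 2, the tower law gives 2 | [L:Q]. Likewise Q(∛1166) ⊂ L with [Q(∛1166):Q] = 3 (because 1166 is not a perfect cube), so 3 | [L:Q]. As gcd(2,3) = 1, [L:Q] is divisible by 6. Conversely L is generated over Q by √209 and ∛1166, so [L:Q] ≤ 2·3 = 6. Therefore [Q(√209, ∛1166) : Q] = 6.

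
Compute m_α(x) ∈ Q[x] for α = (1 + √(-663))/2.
m_α(x) = x^2 - x + 166

From 2α - 1 = √(-663), squaring gives (2α - 1)^2 = -663, i.e. 4α^2 - 4α + 1 = -663, so α^2 - α + (1 + 663)/4 = 0. Since -663 ≡ 1 (mod 4), (1 + 663)/4 = 166 ∈ Z. The polynomial x^2 - x + 166 has discriminant 1 - 4·(166) = -663, which is not a perfect square in Q (d = -663 is squarefree and ≠ 1), so x^2 - x + 166 is irreducible over Q. It is the minimal polynomial of α.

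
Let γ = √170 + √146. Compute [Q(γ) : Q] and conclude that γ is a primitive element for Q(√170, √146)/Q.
[Q(γ) : Q] = 4 (equivalently, Q(γ) = Q(√170, √146))

Obviously Q(γ) ⊆ Q(√170, √146), and [Q(√170, √146):Q] = 4 (since 170, 146 are distinct squarefree integers > 1 with 24820 not a perfect square). To show equality we compute the minimal polynomial of γ. From γ = √170 + √146: γ^2 = 170 + 2√(24820) + 146 = 316 + 2√(24820), so γ^2 - 316 = 2√(24820); squaring, (γ^2 - 316)^2 = 4·24820, i.e. γ^4 - 632γ^2 + 99856 - 99280 = 0, i.e. γ^4 - 632γ^2 + 576 = 0. So γ is a root of x^4 - 632x^2 + 576. This polynomial is irreducible over Q: it has no rational root (each ±√170 ± √146 is irrational), and any factorization into two quadratics over Q would force √(24820) ∈ Q (pairing opposite roots) or √170, √146 ∈ Q (other pairings), all impossible. Hence [Q(γ):Q] = 4 = [Q(√170, √146):Q], so Q(γ) = Q(√170, √146).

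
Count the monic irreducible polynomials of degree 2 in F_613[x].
There are 187578 monic irreducible polynomials of degree 2 over F_613

Each element of F_{613^2} that lies in no proper subfield is a root of exactly one monic irreducible of degree 2 over F_613, and each such polynomial has 2 distinct roots in F_{613^2}. By Möbius inversion the count is N_613(2) = (1/2) Σ_{d|2} μ(2/d) · 613^d = (1/2)(μ(2)·613^1 + μ(1)·613^2) = 375156/2 = 187578.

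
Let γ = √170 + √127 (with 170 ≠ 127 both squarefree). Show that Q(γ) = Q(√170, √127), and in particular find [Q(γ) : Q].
[Q(γ) : Q] = 4 (equivalently, Q(γ) = Q(√170, √127))

Obviously Q(γ) ⊆ Q(√170, √127), and [Q(√170, √127):Q] = 4 (since 170, 127 are distinct squarefree integers > 1 with 21590 not a perfect square). To show equality we compute the minimal polynomial of γ. From γ = √170 + √127: γ^2 = 170 + 2√(21590) + 127 = 297 + 2√(21590), so γ^2 - 297 = 2√(21590); squaring, (γ^2 - 297)^2 = 4·21590, i.e. γ^4 - 594γ^2 + 88209 - 86360 = 0, i.e. γ^4 - 594γ^2 + 1849 = 0. So γ is a root of x^4 - 594x^2 + 1849. This polynomial is irreducible over Q: it has no rational root (each ±√170 ± √127 is irrational), and any factorization into two quadratics over Q would force √(21590) ∈ Q (pairing opposite roots) or √170, √127 ∈ Q (other pairings), all impossible. Hence [Q(γ):Q] = 4 = [Q(√170, √127):Q], so Q(γ) = Q(√170, √127).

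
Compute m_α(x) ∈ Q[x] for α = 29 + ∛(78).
m_α(x) = x^3 - 87x^2 + 2523x - 24467

Set β = α - 29 = ∛(78), so β^3 = 78. Then (α - 29)^3 - 78 = 0, i.e. α is a root of g(x) = (x - 29)^3 - 78 = x^3 - 87x^2 + 2523x - 24467. Since g(x) = h(x - 29) where h(x) = x^3 - 78, and h is irreducible over Q (because 78 is not a perfect cube, so h has no rational root, and a monic cubic with no rational root is irreducible), g is also irreducible (irreducibility is preserved under the substitution x → x - 29). Hence m_α(x) = x^3 - 87x^2 + 2523x - 24467.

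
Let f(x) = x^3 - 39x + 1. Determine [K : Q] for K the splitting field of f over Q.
[K : Q] = 6

By the rational root test, any rational root of the monic integer polynomial f(x) = x^3 - 39x + 1 must be an integer dividing the constant term 1, i.e. one of ±{1}. Evaluating: f(1) = -37, f(-1) = 39; none is 0, so f has no rational root and is therefore irreducible over Q (a cubic with no linear factor over a field is irreducible). For an irreducible cubic, the Galois group is A_3 or S_3 according as the discriminant disc(f) = -4a^3 - 27b^2 = -4·(-39)^3 - 27·(1)^2 = 237249 is or is not a square in Q. Here disc(f) = 237249 is not a perfect square in Q, so the Galois group of f over Q is not contained in A_3 and must be all of S_3. The splitting field has degree |S_3| = 6 over Q, so [K : Q] = 6.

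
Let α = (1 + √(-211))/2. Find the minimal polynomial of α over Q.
m_α(x) = x^2 - x + 53

From 2α - 1 = √(-211), squaring gives (2α - 1)^2 = -211, i.e. 4α^2 - 4α + 1 = -211, so α^2 - α + (1 + 211)/4 = 0. Since -211 ≡ 1 (mod 4), (1 + 211)/4 = 53 ∈ Z. The polynomial x^2 - x + 53 has discriminant 1 - 4·(53) = -211, which is not a perfect square in Q (d = -211 is squarefree and ≠ 1), so x^2 - x + 53 is irreducible over Q. It is the minimal polynomial of α.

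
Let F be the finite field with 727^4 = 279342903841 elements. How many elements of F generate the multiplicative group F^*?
There are φ(279342903840) = 50412257280 primitive elements

F_q^* is cyclic of order q - 1 = 279342903840. A cyclic group of order m has exactly φ(m) generators. Here m = 279342903840 = 2^5 · 3 · 5 · 7 · 11^2 · 13 · 17 · 3109, so the number of primitive elements is φ(279342903840) = 50412257280.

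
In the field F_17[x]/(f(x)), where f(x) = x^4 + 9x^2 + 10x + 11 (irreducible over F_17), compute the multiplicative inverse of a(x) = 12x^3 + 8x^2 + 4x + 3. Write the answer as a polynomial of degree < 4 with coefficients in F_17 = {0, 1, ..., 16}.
a(x)^(-1) ≡ 12x^3 + 13x^2 + 5x + 15 (mod f(x))

Since f is irreducible over F_17, F_17[x]/(f) is a field and a(x) ≠ 0 has an inverse. Apply the extended Euclidean algorithm to f(x) and a(x) in F_17[x]: f(x) = (10x + 16)·a(x) + (11x^2 + x + 14);  a(x) = (15x + 4)·(11x^2 + x + 14) + (11x + 15);  (11x^2 + x + 14) = (x + 8)·(11x + 15) + (13). The last nonzero remainder is the constant 13 = gcd(f, a) in F_17. Back-substituting through the division chain expresses 13 = s(x)·a(x) + t(x)·f(x) with s(x) ≡ 3x^3 + 16x^2 + 14x + 8 (mod f), so (3x^3 + 16x^2 + 14x + 8)·a(x) ≡ 13 (mod f). Multiplying by 13^(-1) ≡ 4 in F_17 gives a(x)^(-1) ≡ 4·(3x^3 + 16x^2 + 14x + 8) ≡ 12x^3 + 13x^2 + 5x + 15 (mod f). Check: (12x^3 + 8x^2 + 4x + 3)·(12x^3 + 13x^2 + 5x + 15) = 8x^6 + 14x^5 + 8x^4 + 2x^3 + 9x^2 + 7x + 11 ≡ 1 (mod x^4 + 9x^2 + 10x + 11).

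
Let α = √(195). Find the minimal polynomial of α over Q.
m_α(x) = x^2 - 195

α satisfies α^2 - 195 = 0, so x^2 - 195 annihilates α. Since d = 195 is squarefree and ≠ 1, it is not a perfect square in Q, so x^2 - 195 has no rational root and is therefore irreducible over Q (a degree-2 polynomial over a field is irreducible iff it has no root). Hence m_α(x) = x^2 - 195.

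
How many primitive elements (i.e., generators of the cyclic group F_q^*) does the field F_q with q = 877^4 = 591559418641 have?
There are φ(591559418640) = 155231797248 primitive elements

F_q^* is cyclic of order q - 1 = 591559418640. A cyclic group of order m has exactly φ(m) generators. Here m = 591559418640 = 2^4 · 3 · 5 · 73 · 439 · 76913, so the number of primitive elements is φ(591559418640) = 155231797248.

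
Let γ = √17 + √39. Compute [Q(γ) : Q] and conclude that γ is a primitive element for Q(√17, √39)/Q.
[Q(γ) : Q] = 4 (equivalently, Q(γ) = Q(√17, √39))

Obviously Q(γ) ⊆ Q(√17, √39), and [Q(√17, √39):Q] = 4 (since 17, 39 are distinct squarefree integers > 1 with 663 not a perfect square). To show equality we compute the minimal polynomial of γ. From γ = √17 + √39: γ^2 = 17 + 2√(663) + 39 = 56 + 2√(663), so γ^2 - 56 = 2√(663); squaring, (γ^2 - 56)^2 = 4·663, i.e. γ^4 - 112γ^2 + 3136 - 2652 = 0, i.e. γ^4 - 112γ^2 + 484 = 0. So γ is a root of x^4 - 112x^2 + 484. This polynomial is irreducible over Q: it has no rational root (each ±√17 ± √39 is irrational), and any factorization into two quadratics over Q would force √(663) ∈ Q (pairing opposite roots) or √17, √39 ∈ Q (other pairings), all impossible. Hence [Q(γ):Q] = 4 = [Q(√17, √39):Q], so Q(γ) = Q(√17, √39).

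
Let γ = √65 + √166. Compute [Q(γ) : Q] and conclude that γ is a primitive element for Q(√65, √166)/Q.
[Q(γ) : Q] = 4 (equivalently, Q(γ) = Q(√65, √166))

Obviously Q(γ) ⊆ Q(√65, √166), and [Q(√65, √166):Q] = 4 (since 65, 166 are distinct squarefree integers > 1 with 10790 not a perfect square). To show equality we compute the minimal polynomial of γ. From γ = √65 + √166: γ^2 = 65 + 2√(10790) + 166 = 231 + 2√(10790), so γ^2 - 231 = 2√(10790); squaring, (γ^2 - 231)^2 = 4·10790, i.e. γ^4 - 462γ^2 + 53361 - 43160 = 0, i.e. γ^4 - 462γ^2 + 10201 = 0. So γ is a root of x^4 - 462x^2 + 10201. This polynomial is irreducible over Q: it has no rational root (each ±√65 ± √166 is irrational), and any factorization into two quadratics over Q would force √(10790) ∈ Q (pairing opposite roots) or √65, √166 ∈ Q (other pairings), all impossible. Hence [Q(γ):Q] = 4 = [Q(√65, √166):Q], so Q(γ) = Q(√65, √166).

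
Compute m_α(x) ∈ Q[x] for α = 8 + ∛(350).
m_α(x) = x^3 - 24x^2 + 192x - 862

Set β = α - 8 = ∛(350), so β^3 = 350. Then (α - 8)^3 - 350 = 0, i.e. α is a root of g(x) = (x - 8)^3 - 350 = x^3 - 24x^2 + 192x - 862. Since g(x) = h(x - 8) where h(x) = x^3 - 350, and h is irreducible over Q (because 350 is not a perfect cube, so h has no rational root, and a monic cubic with no rational root is irreducible), g is also irreducible (irreducibility is preserved under the substitution x → x - 8). Hence m_α(x) = x^3 - 24x^2 + 192x - 862.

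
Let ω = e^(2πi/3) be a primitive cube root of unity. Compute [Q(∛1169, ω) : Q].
[Q(∛1169, ω) : Q] = 6

[Q(∛1169):Q] = 3 (min poly x^3 - 1169, irreducible since 1169 is not a perfect cube). [Q(ω):Q] = 2 (min poly x^2 + x + 1). Since Q(∛1169) ⊂ R and ω ∉ R, we have ω ∉ Q(∛1169), so x^2 + x + 1 remains irreducible over Q(∛1169) and [Q(∛1169, ω) : Q(∛1169)] = 2. By the tower law, [Q(∛1169, ω) : Q] = 3 · 2 = 6. (In fact Q(∛1169, ω) is the splitting field of x^3 - 1169 over Q.)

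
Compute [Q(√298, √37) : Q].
[Q(√298, √37) : Q] = 4

[Q(√298):Q] = 2 (min poly x^2 - 298, irreducible since 298 is squarefree > 1). For the top step, suppose √37 ∈ Q(√298), say √37 = c + d√298 with c, d ∈ Q. Squaring: 37 = c^2 + 298d^2 + 2cd√298. Since √298 ∉ Q this forces 2cd = 0. If d = 0 then √37 = c ∈ Q, contradicting 37 squarefree > 1. If c = 0 then 37 = 298d^2, so 298·37 = (298d)^2 is a perfect square in Q — but 298·37 = 11026 is not a perfect square (since 298 and 37 are distinct squarefree integers). Contradiction. Hence √37 ∉ Q(√298), so x^2 - 37 stays irreducible over Q(√298) and [Q(√298, √37) : Q(√298)] = 2. By the tower law, [Q(√298, √37) : Q] = 2 · 2 = 4.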